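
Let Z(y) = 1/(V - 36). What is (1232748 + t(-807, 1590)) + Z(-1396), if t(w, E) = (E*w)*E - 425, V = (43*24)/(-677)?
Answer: -51797342953985/25404 ≈ -2.0389e+9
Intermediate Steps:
V = -1032/677 (V = 1032*(-1/677) = -1032/677 ≈ -1.5244)
Z(y) = -677/25404 (Z(y) = 1/(-1032/677 - 36) = 1/(-25404/677) = -677/25404)
t(w, E) = -425 + w*E² (t(w, E) = w*E² - 425 = -425 + w*E²)
(1232748 + t(-807, 1590)) + Z(-1396) = (1232748 + (-425 - 807*1590²)) - 677/25404 = (1232748 + (-425 - 807*2528100)) - 677/25404 = (1232748 + (-425 - 2040176700)) - 677/25404 = (1232748 - 2040177125) - 677/25404 = -2038944377 - 677/25404 = -51797342953985/25404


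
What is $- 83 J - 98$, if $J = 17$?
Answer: $-1509$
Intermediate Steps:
$- 83 J - 98 = \left(-83\right) 17 - 98 = -1411 - 98 = -1509$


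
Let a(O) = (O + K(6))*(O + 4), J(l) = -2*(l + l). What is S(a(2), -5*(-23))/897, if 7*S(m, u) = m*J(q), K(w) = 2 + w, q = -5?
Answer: 400/2093 ≈ 0.19111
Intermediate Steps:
J(l) = -4*l
a(O) = (4 + O)*(8 + O) (a(O) = (O + (2 + 6))*(O + 4) = (O + 8)*(4 + O) = (8 + O)*(4 + O) = (4 + O)*(8 + O))
S(m, u) = 20*m/7 (S(m, u) = (m*(-4*(-5)))/7 = (m*20)/7 = (20*m)/7 = 20*m/7)
S(a(2), -5*(-23))/897 = (20*(32 + 2² + 12*2)/7)/897 = (20*(32 + 4 + 24)/7)*(1/897) = ((20/7)*60)*(1/897) = (1200/7)*(1/897) = 400/2093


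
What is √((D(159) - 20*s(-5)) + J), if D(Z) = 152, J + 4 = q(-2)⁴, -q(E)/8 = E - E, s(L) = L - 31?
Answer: 2*√217 ≈ 29.462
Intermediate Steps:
s(L) = -31 + L
q(E) = 0 (q(E) = -8*(E - E) = -8*0 = 0)
J = -4 (J = -4 + 0⁴ = -4 + 0 = -4)
√((D(159) - 20*s(-5)) + J) = √((152 - 20*(-31 - 5)) - 4) = √((152 - 20*(-36)) - 4) = √((152 - 1*(-720)) - 4) = √((152 + 720) - 4) = √(872 - 4) = √868 = 2*√217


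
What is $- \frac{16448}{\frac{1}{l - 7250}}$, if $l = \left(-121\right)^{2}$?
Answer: $-121567168$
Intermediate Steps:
$l = 14641$
$- \frac{16448}{\frac{1}{l - 7250}} = - \frac{16448}{\frac{1}{14641 - 7250}} = - \frac{16448}{\frac{1}{7391}} = - 16448 \frac{1}{\frac{1}{7391}} = \left(-16448\right) 7391 = -121567168$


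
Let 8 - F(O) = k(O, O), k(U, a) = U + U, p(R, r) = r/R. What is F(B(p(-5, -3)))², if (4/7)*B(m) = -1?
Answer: 529/4 ≈ 132.25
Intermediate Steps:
B(m) = -7/4 (B(m) = (7/4)*(-1) = -7/4)
k(U, a) = 2*U
F(O) = 8 - 2*O
F(B(p(-5, -3)))² = (8 - 2*(-7/4))² = (8 + 7/2)² = (23/2)² = 529/4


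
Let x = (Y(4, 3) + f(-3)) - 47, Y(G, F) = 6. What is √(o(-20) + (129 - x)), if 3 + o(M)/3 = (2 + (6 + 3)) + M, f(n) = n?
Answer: √137 ≈ 11.705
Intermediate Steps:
o(M) = 24 + 3*M (o(M) = -9 + 3*((2 + (6 + 3)) + M) = -9 + 3*((2 + 9) + M) = -9 + 3*(11 + M) = -9 + (33 + 3*M) = 24 + 3*M)
x = -44 (x = (6 - 3) - 47 = 3 - 47 = -44)
√(o(-20) + (129 - x)) = √((24 + 3*(-20)) + (129 - 1*(-44))) = √((24 - 60) + (129 + 44)) = √(-36 + 173) = √137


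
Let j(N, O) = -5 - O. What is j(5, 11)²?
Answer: 256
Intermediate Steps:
j(5, 11)² = (-5 - 1*11)² = (-5 - 11)² = (-16)² = 256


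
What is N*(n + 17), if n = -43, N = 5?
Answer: -130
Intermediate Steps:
N*(n + 17) = 5*(-43 + 17) = 5*(-26) = -130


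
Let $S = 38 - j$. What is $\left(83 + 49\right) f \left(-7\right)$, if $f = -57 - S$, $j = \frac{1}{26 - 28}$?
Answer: $88242$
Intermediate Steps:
$j = - \frac{1}{2}$ ($j = \frac{1}{-2} = - \frac{1}{2} \approx -0.5$)
$S = \frac{77}{2}$ ($S = 38 - - \frac{1}{2} = 38 + \frac{1}{2} = \frac{77}{2} \approx 38.5$)
$f = - \frac{191}{2}$ ($f = -57 - \frac{77}{2} = - \frac{191}{2} \approx -95.5$)
$\left(83 + 49\right) f \left(-7\right) = \left(83 + 49\right) \left(- \frac{191}{2}\right) \left(-7\right) = 132 \left(- \frac{191}{2}\right) \left(-7\right) = \left(-12606\right) \left(-7\right) = 88242$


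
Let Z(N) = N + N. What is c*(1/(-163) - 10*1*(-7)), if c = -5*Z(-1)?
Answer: 114090/163 ≈ 699.94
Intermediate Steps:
Z(N) = 2*N
c = 10 (c = -10*(-1) = -5*(-2) = 10)
c*(1/(-163) - 10*1*(-7)) = 10*(1/(-163) - 10*1*(-7)) = 10*(-1/163 - 10*(-7)) = 10*(-1/163 + 70) = 10*(11409/163) = 114090/163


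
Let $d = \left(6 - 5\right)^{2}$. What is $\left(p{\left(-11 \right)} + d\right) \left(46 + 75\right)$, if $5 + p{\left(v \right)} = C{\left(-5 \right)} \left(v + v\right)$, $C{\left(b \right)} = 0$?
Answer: $-484$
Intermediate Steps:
$d = 1$ ($d = 1^{2} = 1$)
$p{\left(v \right)} = -5$ ($p{\left(v \right)} = -5 + 0 \left(v + v\right) = -5 + 0 \cdot 2 v = -5 + 0 = -5$)
$\left(p{\left(-11 \right)} + d\right) \left(46 + 75\right) = \left(-5 + 1\right) \left(46 + 75\right) = \left(-4\right) 121 = -484$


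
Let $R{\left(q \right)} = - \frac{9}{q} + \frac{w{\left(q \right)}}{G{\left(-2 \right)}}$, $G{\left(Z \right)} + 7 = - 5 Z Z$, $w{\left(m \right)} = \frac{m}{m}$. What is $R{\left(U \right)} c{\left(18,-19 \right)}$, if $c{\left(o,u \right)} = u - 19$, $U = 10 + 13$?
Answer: $\frac{10108}{621} \approx 16.277$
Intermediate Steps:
$U = 23$
$w{\left(m \right)} = 1$
$G{\left(Z \right)} = -7 - 5 Z^{2}$ ($G{\left(Z \right)} = -7 + - 5 Z Z = -7 - 5 Z^{2}$)
$R{\left(q \right)} = - \frac{1}{27} - \frac{9}{q}$ ($R{\left(q \right)} = - \frac{9}{q} + 1 \frac{1}{-7 - 5 \left(-2\right)^{2}} = - \frac{9}{q} + 1 \frac{1}{-7 - 20} = - \frac{9}{q} + 1 \frac{1}{-27} = - \frac{9}{q} + 1 \left(- \frac{1}{27}\right) = - \frac{9}{q} - \frac{1}{27} = - \frac{1}{27} - \frac{9}{q}$)
$c{\left(o,u \right)} = -19 + u$
$R{\left(U \right)} c{\left(18,-19 \right)} = \frac{-243 - 23}{27 \cdot 23} \left(-19 - 19\right) = \frac{1}{27} \cdot \frac{1}{23} \left(-243 - 23\right) \left(-38\right) = \frac{1}{27} \cdot \frac{1}{23} \left(-266\right) \left(-38\right) = \left(- \frac{266}{621}\right) \left(-38\right) = \frac{10108}{621}$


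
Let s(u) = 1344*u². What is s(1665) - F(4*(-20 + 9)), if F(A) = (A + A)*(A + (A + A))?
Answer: 3725858784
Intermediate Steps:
F(A) = 6*A² (F(A) = (2*A)*(A + 2*A) = (2*A)*(3*A) = 6*A²)
s(1665) - F(4*(-20 + 9)) = 1344*1665² - 6*(4*(-20 + 9))² = 1344*2772225 - 6*(4*(-11))² = 3725870400 - 6*(-44)² = 3725870400 - 6*1936 = 3725870400 - 1*11616 = 3725870400 - 11616 = 3725858784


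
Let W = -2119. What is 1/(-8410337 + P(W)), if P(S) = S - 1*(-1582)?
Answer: -1/8410874 ≈ -1.1889e-7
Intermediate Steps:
P(S) = 1582 + S (P(S) = S + 1582 = 1582 + S)
1/(-8410337 + P(W)) = 1/(-8410337 + (1582 - 2119)) = 1/(-8410337 - 537) = 1/(-8410874) = -1/8410874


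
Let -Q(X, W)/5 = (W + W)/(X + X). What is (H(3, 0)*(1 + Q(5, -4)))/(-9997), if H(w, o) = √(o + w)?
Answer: -5*√3/9997 ≈ -0.00086629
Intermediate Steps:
Q(X, W) = -5*W/X (Q(X, W) = -5*(W + W)/(X + X) = -5*2*W/(2*X) = -5*2*W*1/(2*X) = -5*W/X)
(H(3, 0)*(1 + Q(5, -4)))/(-9997) = (√(0 + 3)*(1 - 5*(-4)/5))/(-9997) = (√3*(1 - 5*(-4)*⅕))*(-1/9997) = (√3*(1 + 4))*(-1/9997) = (√3*5)*(-1/9997) = (5*√3)*(-1/9997) = -5*√3/9997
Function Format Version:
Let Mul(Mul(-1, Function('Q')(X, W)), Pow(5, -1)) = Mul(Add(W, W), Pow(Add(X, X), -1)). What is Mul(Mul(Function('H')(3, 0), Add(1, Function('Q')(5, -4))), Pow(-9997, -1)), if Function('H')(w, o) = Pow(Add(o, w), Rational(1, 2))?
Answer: Mul(Rational(-5, 9997), Pow(3, Rational(1, 2))) ≈ -0.00086629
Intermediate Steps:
Function('Q')(X, W) = Mul(-5, W, Pow(X, -1)) (Function('Q')(X, W) = Mul(-5, Mul(Add(W, W), Pow(Add(X, X), -1))) = Mul(-5, Mul(Mul(2, W), Pow(Mul(2, X), -1))) = Mul(-5, Mul(Mul(2, W), Mul(Rational(1, 2), Pow(X, -1)))) = Mul(-5, Mul(W, Pow(X, -1))) = Mul(-5, W, Pow(X, -1)))
Mul(Mul(Function('H')(3, 0), Add(1, Function('Q')(5, -4))), Pow(-9997, -1)) = Mul(Mul(Pow(Add(0, 3), Rational(1, 2)), Add(1, Mul(-5, -4, Pow(5, -1)))), Pow(-9997, -1)) = Mul(Mul(Pow(3, Rational(1, 2)), Add(1, Mul(-5, -4, Rational(1, 5)))), Rational(-1, 9997)) = Mul(Mul(Pow(3, Rational(1, 2)), Add(1, 4)), Rational(-1, 9997)) = Mul(Mul(Pow(3, Rational(1, 2)), 5), Rational(-1, 9997)) = Mul(Mul(5, Pow(3, Rational(1, 2))), Rational(-1, 9997)) = Mul(Rational(-5, 9997), Pow(3, Rational(1, 2)))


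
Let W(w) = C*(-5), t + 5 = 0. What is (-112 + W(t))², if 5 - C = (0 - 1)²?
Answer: 17424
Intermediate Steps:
t = -5 (t = -5 + 0 = -5)
C = 4 (C = 5 - (0 - 1)² = 5 - 1*(-1)² = 5 - 1*1 = 5 - 1 = 4)
W(w) = -20 (W(w) = 4*(-5) = -20)
(-112 + W(t))² = (-112 - 20)² = (-132)² = 17424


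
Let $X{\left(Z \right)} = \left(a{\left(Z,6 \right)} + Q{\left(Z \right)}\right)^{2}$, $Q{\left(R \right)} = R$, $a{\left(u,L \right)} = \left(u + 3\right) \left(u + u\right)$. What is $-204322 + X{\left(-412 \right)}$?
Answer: $113302048494$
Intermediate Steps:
$a{\left(u,L \right)} = 2 u \left(3 + u\right)$ ($a{\left(u,L \right)} = \left(3 + u\right) 2 u = 2 u \left(3 + u\right)$)
$X{\left(Z \right)} = \left(Z + 2 Z \left(3 + Z\right)\right)^{2}$ ($X{\left(Z \right)} = \left(2 Z \left(3 + Z\right) + Z\right)^{2} = \left(Z + 2 Z \left(3 + Z\right)\right)^{2}$)
$-204322 + X{\left(-412 \right)} = -204322 + \left(-412\right)^{2} \left(7 + 2 \left(-412\right)\right)^{2} = -204322 + 169744 \left(7 - 824\right)^{2} = -204322 + 169744 \left(-817\right)^{2} = -204322 + 169744 \cdot 667489 = -204322 + 113302252816 = 113302048494$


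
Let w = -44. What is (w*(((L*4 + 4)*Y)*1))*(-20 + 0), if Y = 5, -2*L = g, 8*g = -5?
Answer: 23100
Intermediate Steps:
g = -5/8 (g = (⅛)*(-5) = -5/8 ≈ -0.62500)
L = 5/16 (L = -½*(-5/8) = 5/16 ≈ 0.31250)
(w*(((L*4 + 4)*Y)*1))*(-20 + 0) = (-44*((5/16)*4 + 4)*5)*(-20 + 0) = -44*(5/4 + 4)*5*(-20) = -44*(21/4)*5*(-20) = -1155*(-20) = 23100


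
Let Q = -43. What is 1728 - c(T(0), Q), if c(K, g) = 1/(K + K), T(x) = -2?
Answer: 6913/4 ≈ 1728.3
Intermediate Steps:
c(K, g) = 1/(2*K)
1728 - c(T(0), Q) = 1728 - 1/(2*(-2)) = 1728 - (-1)/(2*2) = 1728 - 1*(-1/4) = 1728 + 1/4 = 6913/4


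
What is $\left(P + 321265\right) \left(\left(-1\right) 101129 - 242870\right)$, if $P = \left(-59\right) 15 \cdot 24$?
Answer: $-103208299975$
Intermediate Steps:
$P = -21240$ ($P = \left(-885\right) 24 = -21240$)
$\left(P + 321265\right) \left(\left(-1\right) 101129 - 242870\right) = \left(-21240 + 321265\right) \left(\left(-1\right) 101129 - 242870\right) = 300025 \left(-101129 - 242870\right) = 300025 \left(-343999\right) = -103208299975$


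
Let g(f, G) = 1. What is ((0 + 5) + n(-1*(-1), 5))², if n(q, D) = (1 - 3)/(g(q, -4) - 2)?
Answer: 49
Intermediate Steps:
n(q, D) = 2 (n(q, D) = (1 - 3)/(1 - 2) = -2/(-1) = -2*(-1) = 2)
((0 + 5) + n(-1*(-1), 5))² = ((0 + 5) + 2)² = (5 + 2)² = 7² = 49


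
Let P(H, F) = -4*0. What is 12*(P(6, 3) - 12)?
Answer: -144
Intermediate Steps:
P(H, F) = 0
12*(P(6, 3) - 12) = 12*(0 - 12) = 12*(-12) = -144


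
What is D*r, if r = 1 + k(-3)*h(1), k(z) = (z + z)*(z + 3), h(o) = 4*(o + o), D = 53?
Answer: 53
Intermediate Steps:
h(o) = 8*o (h(o) = 4*(2*o) = 8*o)
k(z) = 2*z*(3 + z) (k(z) = (2*z)*(3 + z) = 2*z*(3 + z))
r = 1 (r = 1 + (2*(-3)*(3 - 3))*(8*1) = 1 + (2*(-3)*0)*8 = 1 + 0*8 = 1 + 0 = 1)
D*r = 53*1 = 53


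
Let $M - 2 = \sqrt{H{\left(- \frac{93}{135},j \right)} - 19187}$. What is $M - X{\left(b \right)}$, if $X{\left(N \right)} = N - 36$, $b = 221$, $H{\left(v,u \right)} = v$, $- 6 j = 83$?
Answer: $-183 + \frac{i \sqrt{4317230}}{15} \approx -183.0 + 138.52 i$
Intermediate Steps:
$j = - \frac{83}{6}$ ($j = \left(- \frac{1}{6}\right) 83 = - \frac{83}{6} \approx -13.833$)
$X{\left(N \right)} = -36 + N$ ($X{\left(N \right)} = N - 36 = -36 + N$)
$M = 2 + \frac{i \sqrt{4317230}}{15}$ ($M = 2 + \sqrt{- \frac{93}{135} - 19187} = 2 + \sqrt{\left(-93\right) \frac{1}{135} - 19187} = 2 + \sqrt{- \frac{31}{45} - 19187} = 2 + \sqrt{- \frac{863446}{45}} = 2 + \frac{i \sqrt{4317230}}{15} \approx 2.0 + 138.52 i$)
$M - X{\left(b \right)} = \left(2 + \frac{i \sqrt{4317230}}{15}\right) - \left(-36 + 221\right) = \left(2 + \frac{i \sqrt{4317230}}{15}\right) - 185 = -183 + \frac{i \sqrt{4317230}}{15}$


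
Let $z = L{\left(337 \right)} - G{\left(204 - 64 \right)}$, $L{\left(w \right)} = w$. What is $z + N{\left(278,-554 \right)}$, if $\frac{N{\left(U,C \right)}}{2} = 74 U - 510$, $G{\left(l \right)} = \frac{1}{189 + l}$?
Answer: $\frac{13311668}{329} \approx 40461.0$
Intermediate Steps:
$N{\left(U,C \right)} = -1020 + 148 U$ ($N{\left(U,C \right)} = 2 \left(74 U - 510\right) = 2 \left(-510 + 74 U\right) = -1020 + 148 U$)
$z = \frac{110872}{329}$ ($z = 337 - \frac{1}{189 + \left(204 - 64\right)} = 337 - \frac{1}{189 + 140} = 337 - \frac{1}{329} = \frac{110872}{329} \approx 337.0$)
$z + N{\left(278,-554 \right)} = \frac{110872}{329} + \left(-1020 + 148 \cdot 278\right) = \frac{110872}{329} + \left(-1020 + 41144\right) = \frac{110872}{329} + 40124 = \frac{13311668}{329}$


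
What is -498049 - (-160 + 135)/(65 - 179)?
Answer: -56777611/114 ≈ -4.9805e+5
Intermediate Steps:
-498049 - (-160 + 135)/(65 - 179) = -498049 - (-25)/(-114) = -498049 - (-1)*(-25)/114 = -498049 - 1*25/114 = -498049 - 25/114 = -56777611/114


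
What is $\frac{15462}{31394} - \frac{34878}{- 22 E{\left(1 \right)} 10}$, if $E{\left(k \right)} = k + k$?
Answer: $\frac{25040073}{313940} \approx 79.761$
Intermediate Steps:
$E{\left(k \right)} = 2 k$
$\frac{15462}{31394} - \frac{34878}{- 22 E{\left(1 \right)} 10} = \frac{15462}{31394} - \frac{34878}{- 22 \cdot 2 \cdot 1 \cdot 10} = 15462 \cdot \frac{1}{31394} - \frac{34878}{\left(-22\right) 2 \cdot 10} = \frac{7731}{15697} - \frac{34878}{\left(-44\right) 10} = \frac{7731}{15697} - \frac{34878}{-440} = \frac{7731}{15697} - - \frac{17439}{220} = \frac{7731}{15697} + \frac{17439}{220} = \frac{25040073}{313940}$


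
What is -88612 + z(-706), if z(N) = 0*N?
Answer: -88612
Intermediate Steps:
z(N) = 0
-88612 + z(-706) = -88612 + 0 = -88612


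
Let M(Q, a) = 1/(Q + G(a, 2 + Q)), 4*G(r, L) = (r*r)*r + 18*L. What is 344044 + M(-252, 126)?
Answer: 171580591549/498717 ≈ 3.4404e+5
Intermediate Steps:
G(r, L) = r³/4 + 9*L/2 (G(r, L) = ((r*r)*r + 18*L)/4 = (r²*r + 18*L)/4 = (r³ + 18*L)/4 = r³/4 + 9*L/2)
M(Q, a) = 1/(9 + a³/4 + 11*Q/2) (M(Q, a) = 1/(Q + (a³/4 + 9*(2 + Q)/2)) = 1/(Q + (a³/4 + (9 + 9*Q/2))) = 1/(Q + (9 + a³/4 + 9*Q/2)) = 1/(9 + a³/4 + 11*Q/2))
344044 + M(-252, 126) = 344044 + 4/(36 + 126³ + 22*(-252)) = 344044 + 4/(36 + 2000376 - 5544) = 344044 + 4/1994868 = 344044 + 4*(1/1994868) = 344044 + 1/498717 = 171580591549/498717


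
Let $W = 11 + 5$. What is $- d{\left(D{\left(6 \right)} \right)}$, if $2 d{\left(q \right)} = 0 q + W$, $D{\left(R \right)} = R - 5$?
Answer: $-8$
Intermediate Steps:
$W = 16$
$D{\left(R \right)} = -5 + R$ ($D{\left(R \right)} = R - 5 = -5 + R$)
$d{\left(q \right)} = 8$ ($d{\left(q \right)} = \frac{0 q + 16}{2} = \frac{0 + 16}{2} = \frac{1}{2} \cdot 16 = 8$)
$- d{\left(D{\left(6 \right)} \right)} = \left(-1\right) 8 = -8$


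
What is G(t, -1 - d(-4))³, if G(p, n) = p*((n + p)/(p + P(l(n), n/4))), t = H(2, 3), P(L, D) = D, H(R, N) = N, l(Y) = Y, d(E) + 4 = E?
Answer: 1728000/6859 ≈ 251.93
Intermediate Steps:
d(E) = -4 + E
t = 3
G(p, n) = p*(n + p)/(p + n/4) (G(p, n) = p*((n + p)/(p + n/4)) = p*(n + p)/(p + n/4))
G(t, -1 - d(-4))³ = (4*3*((-1 - (-4 - 4)) + 3)/((-1 - (-4 - 4)) + 4*3))³ = (4*3*((-1 - 1*(-8)) + 3)/((-1 - 1*(-8)) + 12))³ = (4*3*((-1 + 8) + 3)/((-1 + 8) + 12))³ = (4*3*(7 + 3)/(7 + 12))³ = (4*3*10/19)³ = (4*3*(1/19)*10)³ = (120/19)³ = 1728000/6859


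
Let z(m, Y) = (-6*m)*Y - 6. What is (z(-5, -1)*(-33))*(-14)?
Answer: -16632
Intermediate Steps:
z(m, Y) = -6 - 6*Y*m (z(m, Y) = -6*Y*m - 6 = -6 - 6*Y*m)
(z(-5, -1)*(-33))*(-14) = ((-6 - 6*(-1)*(-5))*(-33))*(-14) = ((-6 - 30)*(-33))*(-14) = -36*(-33)*(-14) = 1188*(-14) = -16632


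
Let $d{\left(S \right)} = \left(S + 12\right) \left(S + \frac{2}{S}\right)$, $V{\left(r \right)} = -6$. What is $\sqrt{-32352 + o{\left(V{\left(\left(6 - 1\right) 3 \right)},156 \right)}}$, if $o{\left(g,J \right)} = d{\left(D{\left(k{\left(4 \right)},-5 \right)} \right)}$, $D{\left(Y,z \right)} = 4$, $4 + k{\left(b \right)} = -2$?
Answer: $2 i \sqrt{8070} \approx 179.67 i$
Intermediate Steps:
$k{\left(b \right)} = -6$ ($k{\left(b \right)} = -4 - 2 = -6$)
$d{\left(S \right)} = \left(12 + S\right) \left(S + \frac{2}{S}\right)$
$o{\left(g,J \right)} = 72$ ($o{\left(g,J \right)} = 2 + 4^{2} + 12 \cdot 4 + \frac{24}{4} = 2 + 16 + 48 + 24 \cdot \frac{1}{4} = 2 + 16 + 48 + 6 = 72$)
$\sqrt{-32352 + o{\left(V{\left(\left(6 - 1\right) 3 \right)},156 \right)}} = \sqrt{-32352 + 72} = \sqrt{-32280} = 2 i \sqrt{8070}$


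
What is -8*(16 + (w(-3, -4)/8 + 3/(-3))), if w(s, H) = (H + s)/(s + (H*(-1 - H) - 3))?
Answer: -2167/18 ≈ -120.39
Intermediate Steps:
w(s, H) = (H + s)/(-3 + s + H*(-1 - H)) (w(s, H) = (H + s)/(s + (-3 + H*(-1 - H))) = (H + s)/(-3 + s + H*(-1 - H)))
-8*(16 + (w(-3, -4)/8 + 3/(-3))) = -8*(16 + (((-4 - 3)/(-3 - 3 - 1*(-4) - 1*(-4)**2))/8 + 3/(-3))) = -8*(16 + ((-7/(-3 - 3 + 4 - 1*16))*(1/8) + 3*(-1/3))) = -8*(16 + ((-7/(-3 - 3 + 4 - 16))*(1/8) - 1)) = -8*(16 + ((-7/(-18))*(1/8) - 1)) = -8*(16 + (-1/18*(-7)*(1/8) - 1)) = -8*(16 + ((7/18)*(1/8) - 1)) = -8*(16 + (7/144 - 1)) = -8*(16 - 137/144) = -8*2167/144 = -2167/18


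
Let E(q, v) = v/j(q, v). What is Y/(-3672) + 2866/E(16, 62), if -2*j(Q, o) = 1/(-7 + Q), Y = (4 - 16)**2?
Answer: -24733/9486 ≈ -2.6073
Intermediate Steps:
Y = 144 (Y = (-12)**2 = 144)
j(Q, o) = -1/(2*(-7 + Q))
E(q, v) = v*(14 - 2*q) (E(q, v) = v/((-1/(-14 + 2*q))) = v*(14 - 2*q))
Y/(-3672) + 2866/E(16, 62) = 144/(-3672) + 2866/((2*62*(7 - 1*16))) = 144*(-1/3672) + 2866/((2*62*(7 - 16))) = -2/51 + 2866/((2*62*(-9))) = -2/51 + 2866/(-1116) = -2/51 + 2866*(-1/1116) = -2/51 - 1433/558 = -24733/9486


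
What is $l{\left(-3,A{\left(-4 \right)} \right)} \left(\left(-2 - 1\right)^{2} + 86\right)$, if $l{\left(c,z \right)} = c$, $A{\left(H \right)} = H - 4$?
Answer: $-285$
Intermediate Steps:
$A{\left(H \right)} = -4 + H$ ($A{\left(H \right)} = H - 4 = -4 + H$)
$l{\left(-3,A{\left(-4 \right)} \right)} \left(\left(-2 - 1\right)^{2} + 86\right) = - 3 \left(\left(-2 - 1\right)^{2} + 86\right) = - 3 \left(\left(-3\right)^{2} + 86\right) = - 3 \left(9 + 86\right) = \left(-3\right) 95 = -285$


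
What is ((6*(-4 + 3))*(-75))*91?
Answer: 40950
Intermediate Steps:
((6*(-4 + 3))*(-75))*91 = ((6*(-1))*(-75))*91 = -6*(-75)*91 = 450*91 = 40950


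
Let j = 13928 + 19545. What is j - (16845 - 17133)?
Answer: 33761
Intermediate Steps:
j = 33473
j - (16845 - 17133) = 33473 - (16845 - 17133) = 33473 - 1*(-288) = 33473 + 288 = 33761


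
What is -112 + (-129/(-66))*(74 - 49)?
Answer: -1389/22 ≈ -63.136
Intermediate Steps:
-112 + (-129/(-66))*(74 - 49) = -112 - 129*(-1/66)*25 = -112 + (43/22)*25 = -112 + 1075/22 = -1389/22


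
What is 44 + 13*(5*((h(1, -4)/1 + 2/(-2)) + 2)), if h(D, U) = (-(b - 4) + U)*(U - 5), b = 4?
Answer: 2449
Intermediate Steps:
h(D, U) = U*(-5 + U) (h(D, U) = (-(4 - 4) + U)*(U - 5) = (-1*0 + U)*(-5 + U) = (0 + U)*(-5 + U) = U*(-5 + U))
44 + 13*(5*((h(1, -4)/1 + 2/(-2)) + 2)) = 44 + 13*(5*((-4*(-5 - 4)/1 + 2/(-2)) + 2)) = 44 + 13*(5*((-4*(-9)*1 + 2*(-½)) + 2)) = 44 + 13*(5*((36*1 - 1) + 2)) = 44 + 13*(5*((36 - 1) + 2)) = 44 + 13*(5*(35 + 2)) = 44 + 13*(5*37) = 44 + 13*185 = 44 + 2405 = 2449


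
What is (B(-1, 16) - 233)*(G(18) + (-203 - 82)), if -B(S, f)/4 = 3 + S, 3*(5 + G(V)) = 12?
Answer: 68926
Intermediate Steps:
G(V) = -1 (G(V) = -5 + (1/3)*12 = -5 + 4 = -1)
B(S, f) = -12 - 4*S (B(S, f) = -4*(3 + S) = -12 - 4*S)
(B(-1, 16) - 233)*(G(18) + (-203 - 82)) = ((-12 - 4*(-1)) - 233)*(-1 + (-203 - 82)) = ((-12 + 4) - 233)*(-1 - 285) = (-8 - 233)*(-286) = -241*(-286) = 68926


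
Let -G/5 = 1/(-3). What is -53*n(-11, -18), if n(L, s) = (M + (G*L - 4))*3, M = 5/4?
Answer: 13409/4 ≈ 3352.3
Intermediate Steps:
G = 5/3 (G = -5/(-3) = -5*(-⅓) = 5/3 ≈ 1.6667)
M = 5/4 (M = 5*(¼) = 5/4 ≈ 1.2500)
n(L, s) = -33/4 + 5*L (n(L, s) = (5/4 + (5*L/3 - 4))*3 = (5/4 + (-4 + 5*L/3))*3 = (-11/4 + 5*L/3)*3 = -33/4 + 5*L)
-53*n(-11, -18) = -53*(-33/4 + 5*(-11)) = -53*(-33/4 - 55) = -53*(-253/4) = 13409/4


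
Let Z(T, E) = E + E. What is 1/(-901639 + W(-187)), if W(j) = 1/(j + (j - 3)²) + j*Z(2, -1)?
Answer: -35913/32367129944 ≈ -1.1096e-6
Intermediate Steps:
Z(T, E) = 2*E
W(j) = 1/(j + (-3 + j)²) - 2*j (W(j) = 1/(j + (j - 3)²) + j*(2*(-1)) = 1/(j + (-3 + j)²) + j*(-2) = 1/(j + (-3 + j)²) - 2*j)
1/(-901639 + W(-187)) = 1/(-901639 + (1 - 2*(-187)² - 2*(-187)*(-3 - 187)²)/(-187 + (-3 - 187)²)) = 1/(-901639 + (1 - 2*34969 - 2*(-187)*(-190)²)/(-187 + (-190)²)) = 1/(-901639 + (1 - 69938 - 2*(-187)*36100)/(-187 + 36100)) = 1/(-901639 + (1 - 69938 + 13501400)/35913) = 1/(-901639 + (1/35913)*13431463) = 1/(-901639 + 13431463/35913) = 1/(-32367129944/35913) = -35913/32367129944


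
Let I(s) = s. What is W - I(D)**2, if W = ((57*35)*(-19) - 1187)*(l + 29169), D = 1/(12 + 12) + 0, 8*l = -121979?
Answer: -313473118753/576 ≈ -5.4422e+8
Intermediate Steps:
l = -121979/8 (l = (1/8)*(-121979) = -121979/8 ≈ -15247.)
D = 1/24 (D = 1/24 + 0 = 1/24 ≈ 0.041667)
W = -1088448329/2 (W = ((57*35)*(-19) - 1187)*(-121979/8 + 29169) = (1995*(-19) - 1187)*(111373/8) = (-37905 - 1187)*(111373/8) = -39092*111373/8 = -1088448329/2 ≈ -5.4422e+8)
W - I(D)**2 = -1088448329/2 - (1/24)**2 = -1088448329/2 - 1*1/576 = -1088448329/2 - 1/576 = -313473118753/576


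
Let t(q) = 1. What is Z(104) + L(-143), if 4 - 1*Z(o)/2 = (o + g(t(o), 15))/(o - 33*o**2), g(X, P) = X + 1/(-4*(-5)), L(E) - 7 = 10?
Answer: 89208101/3568240 ≈ 25.001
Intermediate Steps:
L(E) = 17 (L(E) = 7 + 10 = 17)
g(X, P) = 1/20 + X (g(X, P) = X + 1/20 = 1/20 + X)
Z(o) = 8 - 2*(21/20 + o)/(o - 33*o**2) (Z(o) = 8 - 2*(o + (1/20 + 1))/(o - 33*o**2) = 8 - 2*(o + 21/20)/(o - 33*o**2) = 8 - 2*(21/20 + o)/(o - 33*o**2))
Z(104) + L(-143) = (3/10)*(7 - 20*104 + 880*104**2)/(104*(-1 + 33*104)) + 17 = (3/10)*(1/104)*(7 - 2080 + 880*10816)/(-1 + 3432) + 17 = (3/10)*(1/104)*(7 - 2080 + 9518080)/3431 + 17 = (3/10)*(1/104)*(1/3431)*9516007 + 17 = 28548021/3568240 + 17 = 89208101/3568240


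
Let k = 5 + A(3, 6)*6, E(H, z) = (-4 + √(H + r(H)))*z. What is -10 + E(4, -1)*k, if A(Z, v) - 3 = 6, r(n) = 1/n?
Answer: 226 - 59*√17/2 ≈ 104.37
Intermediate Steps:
r(n) = 1/n
A(Z, v) = 9 (A(Z, v) = 3 + 6 = 9)
E(H, z) = z*(-4 + √(H + 1/H)) (E(H, z) = (-4 + √(H + 1/H))*z = z*(-4 + √(H + 1/H)))
k = 59 (k = 5 + 9*6 = 5 + 54 = 59)
-10 + E(4, -1)*k = -10 - (-4 + √((1 + 4²)/4))*59 = -10 - (-4 + √((1 + 16)/4))*59 = -10 - (-4 + √((¼)*17))*59 = -10 - (-4 + √(17/4))*59 = -10 - (-4 + √17/2)*59 = -10 + (4 - √17/2)*59 = -10 + (236 - 59*√17/2) = 226 - 59*√17/2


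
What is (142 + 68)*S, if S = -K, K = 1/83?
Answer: -210/83 ≈ -2.5301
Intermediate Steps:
K = 1/83 ≈ 0.012048
S = -1/83 (S = -1*1/83 = -1/83 ≈ -0.012048)
(142 + 68)*S = (142 + 68)*(-1/83) = 210*(-1/83) = -210/83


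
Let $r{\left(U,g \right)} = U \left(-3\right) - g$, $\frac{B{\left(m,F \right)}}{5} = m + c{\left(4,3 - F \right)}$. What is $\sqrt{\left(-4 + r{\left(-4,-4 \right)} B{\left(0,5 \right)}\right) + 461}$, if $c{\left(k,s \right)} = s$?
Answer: $3 \sqrt{33} \approx 17.234$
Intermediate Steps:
$B{\left(m,F \right)} = 15 - 5 F + 5 m$ ($B{\left(m,F \right)} = 5 \left(m - \left(-3 + F\right)\right) = 5 \left(3 + m - F\right) = 15 - 5 F + 5 m$)
$r{\left(U,g \right)} = - g - 3 U$ ($r{\left(U,g \right)} = - 3 U - g = - g - 3 U$)
$\sqrt{\left(-4 + r{\left(-4,-4 \right)} B{\left(0,5 \right)}\right) + 461} = \sqrt{\left(-4 + \left(\left(-1\right) \left(-4\right) - -12\right) \left(15 - 25 + 5 \cdot 0\right)\right) + 461} = \sqrt{\left(-4 + \left(4 + 12\right) \left(15 - 25 + 0\right)\right) + 461} = \sqrt{\left(-4 + 16 \left(-10\right)\right) + 461} = \sqrt{\left(-4 - 160\right) + 461} = \sqrt{-164 + 461} = \sqrt{297} = 3 \sqrt{33}$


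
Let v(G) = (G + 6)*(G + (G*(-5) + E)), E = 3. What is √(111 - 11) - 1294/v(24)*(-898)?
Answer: -567056/1395 ≈ -406.49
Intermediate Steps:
v(G) = (3 - 4*G)*(6 + G) (v(G) = (G + 6)*(G + (G*(-5) + 3)) = (6 + G)*(G + (-5*G + 3)) = (6 + G)*(G + (3 - 5*G)) = (6 + G)*(3 - 4*G) = (3 - 4*G)*(6 + G))
√(111 - 11) - 1294/v(24)*(-898) = √(111 - 11) - 1294/(18 - 21*24 - 4*24²)*(-898) = √100 - 1294/(18 - 504 - 4*576)*(-898) = 10 - 1294/(18 - 504 - 2304)*(-898) = 10 - 1294/(-2790)*(-898) = 10 - 1294*(-1/2790)*(-898) = 10 + (647/1395)*(-898) = 10 - 581006/1395 = -567056/1395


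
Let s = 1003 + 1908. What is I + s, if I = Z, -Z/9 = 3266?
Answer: -26483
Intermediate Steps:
Z = -29394 (Z = -9*3266 = -29394)
I = -29394
s = 2911
I + s = -29394 + 2911 = -26483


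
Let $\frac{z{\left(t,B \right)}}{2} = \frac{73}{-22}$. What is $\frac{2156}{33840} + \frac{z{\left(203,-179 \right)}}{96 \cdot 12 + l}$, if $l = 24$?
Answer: $\frac{529577}{9119880} \approx 0.058068$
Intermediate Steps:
$z{\left(t,B \right)} = - \frac{73}{11}$ ($z{\left(t,B \right)} = 2 \frac{73}{-22} = 2 \cdot 73 \left(- \frac{1}{22}\right) = 2 \left(- \frac{73}{22}\right) = - \frac{73}{11}$)
$\frac{2156}{33840} + \frac{z{\left(203,-179 \right)}}{96 \cdot 12 + l} = \frac{2156}{33840} - \frac{73}{11 \left(96 \cdot 12 + 24\right)} = 2156 \cdot \frac{1}{33840} - \frac{73}{11 \left(1152 + 24\right)} = \frac{539}{8460} - \frac{73}{11 \cdot 1176} = \frac{539}{8460} - \frac{73}{12936} = \frac{529577}{9119880}$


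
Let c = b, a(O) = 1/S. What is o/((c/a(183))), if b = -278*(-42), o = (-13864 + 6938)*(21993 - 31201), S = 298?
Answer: 7971826/434931 ≈ 18.329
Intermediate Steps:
a(O) = 1/298
o = 63774608 (o = -6926*(-9208) = 63774608)
b = 11676
c = 11676
o/((c/a(183))) = 63774608/((11676/(1/298))) = 63774608/((11676*298)) = 63774608/3479448 = 63774608*(1/3479448) = 7971826/434931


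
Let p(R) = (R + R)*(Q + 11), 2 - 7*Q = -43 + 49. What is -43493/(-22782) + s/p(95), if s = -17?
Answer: 150134213/78996585 ≈ 1.9005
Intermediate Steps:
Q = -4/7 (Q = 2/7 - (-43 + 49)/7 = 2/7 - ⅐*6 = 2/7 - 6/7 = -4/7 ≈ -0.57143)
p(R) = 146*R/7 (p(R) = (R + R)*(-4/7 + 11) = (2*R)*(73/7) = 146*R/7)
-43493/(-22782) + s/p(95) = -43493/(-22782) - 17/((146/7)*95) = -43493*(-1/22782) - 17/13870/7 = 43493/22782 - 17*7/13870 = 43493/22782 - 119/13870 = 150134213/78996585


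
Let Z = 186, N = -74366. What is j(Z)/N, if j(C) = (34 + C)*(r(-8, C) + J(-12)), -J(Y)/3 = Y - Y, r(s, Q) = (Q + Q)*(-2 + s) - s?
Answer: 408320/37183 ≈ 10.981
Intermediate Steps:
r(s, Q) = -s + 2*Q*(-2 + s) (r(s, Q) = (2*Q)*(-2 + s) - s = 2*Q*(-2 + s) - s = -s + 2*Q*(-2 + s))
J(Y) = 0 (J(Y) = -3*(Y - Y) = -3*0 = 0)
j(C) = (8 - 20*C)*(34 + C) (j(C) = (34 + C)*((-1*(-8) - 4*C + 2*C*(-8)) + 0) = (34 + C)*((8 - 4*C - 16*C) + 0) = (34 + C)*((8 - 20*C) + 0) = (34 + C)*(8 - 20*C) = (8 - 20*C)*(34 + C))
j(Z)/N = (272 - 672*186 - 20*186²)/(-74366) = (272 - 124992 - 20*34596)*(-1/74366) = (272 - 124992 - 691920)*(-1/74366) = -816640*(-1/74366) = 408320/37183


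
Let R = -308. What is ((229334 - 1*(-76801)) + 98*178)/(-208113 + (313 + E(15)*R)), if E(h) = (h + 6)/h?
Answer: -1617895/1041156 ≈ -1.5539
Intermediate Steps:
E(h) = (6 + h)/h
((229334 - 1*(-76801)) + 98*178)/(-208113 + (313 + E(15)*R)) = ((229334 - 1*(-76801)) + 98*178)/(-208113 + (313 + ((6 + 15)/15)*(-308))) = ((229334 + 76801) + 17444)/(-208113 + (313 + ((1/15)*21)*(-308))) = (306135 + 17444)/(-208113 + (313 + (7/5)*(-308))) = 323579/(-208113 + (313 - 2156/5)) = 323579/(-208113 - 591/5) = 323579/(-1041156/5) = 323579*(-5/1041156) = -1617895/1041156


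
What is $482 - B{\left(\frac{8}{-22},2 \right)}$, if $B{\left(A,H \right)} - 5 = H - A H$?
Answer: $\frac{5217}{11} \approx 474.27$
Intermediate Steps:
$B{\left(A,H \right)} = 5 + H - A H$ ($B{\left(A,H \right)} = 5 - \left(- H + A H\right) = 5 + H - A H$)
$482 - B{\left(\frac{8}{-22},2 \right)} = 482 - \left(5 + 2 - \frac{8}{-22} \cdot 2\right) = 482 - \left(5 + 2 - 8 \left(- \frac{1}{22}\right) 2\right) = 482 - \left(5 + 2 - \left(- \frac{4}{11}\right) 2\right) = 482 - \left(5 + 2 + \frac{8}{11}\right) = 482 - \frac{85}{11} = \frac{5217}{11}$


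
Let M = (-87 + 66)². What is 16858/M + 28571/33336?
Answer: 63842011/1633464 ≈ 39.084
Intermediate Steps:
M = 441 (M = (-21)² = 441)
16858/M + 28571/33336 = 16858/441 + 28571/33336 = 63842011/1633464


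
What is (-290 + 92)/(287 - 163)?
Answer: -99/62 ≈ -1.5968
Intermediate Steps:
(-290 + 92)/(287 - 163) = -198/124 = -198*1/124 = -99/62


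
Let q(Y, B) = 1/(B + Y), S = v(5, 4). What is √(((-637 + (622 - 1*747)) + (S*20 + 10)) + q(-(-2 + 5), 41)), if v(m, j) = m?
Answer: 5*I*√37658/38 ≈ 25.534*I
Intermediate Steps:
S = 5
√(((-637 + (622 - 1*747)) + (S*20 + 10)) + q(-(-2 + 5), 41)) = √(((-637 + (622 - 1*747)) + (5*20 + 10)) + 1/(41 - (-2 + 5))) = √(((-637 + (622 - 747)) + (100 + 10)) + 1/(41 - 1*3)) = √(((-637 - 125) + 110) + 1/(41 - 3)) = √((-762 + 110) + 1/38) = √(-652 + 1/38) = √(-24775/38) = 5*I*√37658/38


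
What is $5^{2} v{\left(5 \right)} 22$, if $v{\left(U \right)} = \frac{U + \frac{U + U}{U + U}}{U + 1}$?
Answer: $550$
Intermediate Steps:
$v{\left(U \right)} = 1$ ($v{\left(U \right)} = \frac{U + \frac{2 U}{2 U}}{1 + U} = \frac{U + 2 U \frac{1}{2 U}}{1 + U} = \frac{U + 1}{1 + U} = \frac{1 + U}{1 + U} = 1$)
$5^{2} v{\left(5 \right)} 22 = 5^{2} \cdot 1 \cdot 22 = 25 \cdot 1 \cdot 22 = 25 \cdot 22 = 550$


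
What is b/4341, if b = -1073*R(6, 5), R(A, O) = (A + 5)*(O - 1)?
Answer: -47212/4341 ≈ -10.876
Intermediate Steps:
R(A, O) = (-1 + O)*(5 + A) (R(A, O) = (5 + A)*(-1 + O) = (-1 + O)*(5 + A))
b = -47212 (b = -1073*(-5 - 1*6 + 5*5 + 6*5) = -1073*(-5 - 6 + 25 + 30) = -1073*44 = -47212)
b/4341 = -47212/4341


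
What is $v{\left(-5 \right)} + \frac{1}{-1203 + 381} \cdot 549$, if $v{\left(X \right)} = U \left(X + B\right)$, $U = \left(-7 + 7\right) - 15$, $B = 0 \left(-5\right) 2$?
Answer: $\frac{20367}{274} \approx 74.332$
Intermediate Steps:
$B = 0$ ($B = 0 \cdot 2 = 0$)
$U = -15$ ($U = 0 - 15 = -15$)
$v{\left(X \right)} = - 15 X$ ($v{\left(X \right)} = - 15 \left(X + 0\right) = - 15 X$)
$v{\left(-5 \right)} + \frac{1}{-1203 + 381} \cdot 549 = \left(-15\right) \left(-5\right) + \frac{1}{-1203 + 381} \cdot 549 = 75 + \frac{1}{-822} \cdot 549 = 75 - \frac{183}{274} = \frac{20367}{274}$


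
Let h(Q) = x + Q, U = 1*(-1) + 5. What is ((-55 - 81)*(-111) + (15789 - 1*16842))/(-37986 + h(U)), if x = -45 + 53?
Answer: -4681/12658 ≈ -0.36981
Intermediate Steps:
x = 8
U = 4 (U = -1 + 5 = 4)
h(Q) = 8 + Q
((-55 - 81)*(-111) + (15789 - 1*16842))/(-37986 + h(U)) = ((-55 - 81)*(-111) + (15789 - 1*16842))/(-37986 + (8 + 4)) = (-136*(-111) + (15789 - 16842))/(-37986 + 12) = (15096 - 1053)/(-37974) = 14043*(-1/37974) = -4681/12658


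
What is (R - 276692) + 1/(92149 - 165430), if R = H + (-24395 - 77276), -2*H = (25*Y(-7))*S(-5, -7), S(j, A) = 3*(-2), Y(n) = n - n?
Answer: -27726819004/73281 ≈ -3.7836e+5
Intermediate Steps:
Y(n) = 0
S(j, A) = -6
H = 0 (H = -25*0*(-6)/2 = -0*(-6) = -1/2*0 = 0)
R = -101671 (R = 0 + (-24395 - 77276) = 0 - 101671 = -101671)
(R - 276692) + 1/(92149 - 165430) = (-101671 - 276692) + 1/(92149 - 165430) = -378363 + 1/(-73281) = -378363 - 1/73281 = -27726819004/73281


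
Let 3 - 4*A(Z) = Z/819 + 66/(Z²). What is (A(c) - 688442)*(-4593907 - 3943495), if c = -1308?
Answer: 101673256765629652911/17298736 ≈ 5.8775e+12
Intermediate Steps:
A(Z) = ¾ - 33/(2*Z²) - Z/3276 (A(Z) = ¾ - (Z/819 + 66/(Z²))/4 = ¾ - (Z*(1/819) + 66/Z²)/4 = ¾ - (Z/819 + 66/Z²)/4 = ¾ - (66/Z² + Z/819)/4 = ¾ + (-33/(2*Z²) - Z/3276) = ¾ - 33/(2*Z²) - Z/3276)
(A(c) - 688442)*(-4593907 - 3943495) = ((1/3276)*(-54054 + (-1308)²*(2457 - 1*(-1308)))/(-1308)² - 688442)*(-4593907 - 3943495) = ((1/3276)*(1/1710864)*(-54054 + 1710864*(2457 + 1308)) - 688442)*(-8537402) = ((1/3276)*(1/1710864)*(-54054 + 1710864*3765) - 688442)*(-8537402) = ((1/3276)*(1/1710864)*(-54054 + 6441402960) - 688442)*(-8537402) = ((1/3276)*(1/1710864)*6441348906 - 688442)*(-8537402) = (39761413/34597472 - 688442)*(-8537402) = -23818313057211/34597472*(-8537402) = 101673256765629652911/17298736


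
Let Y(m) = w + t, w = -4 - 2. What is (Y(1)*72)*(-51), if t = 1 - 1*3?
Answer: 29376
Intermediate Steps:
w = -6
t = -2 (t = 1 - 3 = -2)
Y(m) = -8 (Y(m) = -6 - 2 = -8)
(Y(1)*72)*(-51) = -8*72*(-51) = -576*(-51) = 29376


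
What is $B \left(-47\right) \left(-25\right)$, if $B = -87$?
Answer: $-102225$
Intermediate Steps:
$B \left(-47\right) \left(-25\right) = \left(-87\right) \left(-47\right) \left(-25\right) = 4089 \left(-25\right) = -102225$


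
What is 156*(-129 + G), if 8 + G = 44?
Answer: -14508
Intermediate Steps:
G = 36 (G = -8 + 44 = 36)
156*(-129 + G) = 156*(-129 + 36) = 156*(-93) = -14508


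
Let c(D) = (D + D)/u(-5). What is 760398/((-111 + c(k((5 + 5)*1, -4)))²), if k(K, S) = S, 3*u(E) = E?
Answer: 6336650/93987 ≈ 67.421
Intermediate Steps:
u(E) = E/3
c(D) = -6*D/5 (c(D) = (D + D)/(((⅓)*(-5))) = (2*D)/(-5/3) = (2*D)*(-⅗) = -6*D/5)
760398/((-111 + c(k((5 + 5)*1, -4)))²) = 760398/((-111 - 6/5*(-4))²) = 760398/((-111 + 24/5)²) = 760398/((-531/5)²) = 760398/(281961/25) = 760398*(25/281961) = 6336650/93987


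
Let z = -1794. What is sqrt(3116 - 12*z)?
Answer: 2*sqrt(6161) ≈ 156.98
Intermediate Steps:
sqrt(3116 - 12*z) = sqrt(3116 - 12*(-1794)) = sqrt(3116 + 21528) = sqrt(24644) = 2*sqrt(6161)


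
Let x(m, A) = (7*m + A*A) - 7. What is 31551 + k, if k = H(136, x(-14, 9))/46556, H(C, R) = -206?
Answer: 7130525/226 ≈ 31551.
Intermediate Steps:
x(m, A) = -7 + A² + 7*m (x(m, A) = (7*m + A²) - 7 = (A² + 7*m) - 7 = -7 + A² + 7*m)
k = -1/226 (k = -206/46556 = -206*1/46556 = -1/226 ≈ -0.0044248)
31551 + k = 31551 - 1/226 = 7130525/226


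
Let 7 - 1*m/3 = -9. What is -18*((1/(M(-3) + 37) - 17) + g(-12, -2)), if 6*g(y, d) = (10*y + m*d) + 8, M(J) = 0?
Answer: 34392/37 ≈ 929.51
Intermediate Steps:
m = 48 (m = 21 - 3*(-9) = 21 + 27 = 48)
g(y, d) = 4/3 + 8*d + 5*y/3 (g(y, d) = ((10*y + 48*d) + 8)/6 = (8 + 10*y + 48*d)/6 = 4/3 + 8*d + 5*y/3)
-18*((1/(M(-3) + 37) - 17) + g(-12, -2)) = -18*((1/(0 + 37) - 17) + (4/3 + 8*(-2) + (5/3)*(-12))) = -18*((1/37 - 17) + (4/3 - 16 - 20)) = -18*((1/37 - 17) - 104/3) = -18*(-628/37 - 104/3) = -18*(-5732/111) = 34392/37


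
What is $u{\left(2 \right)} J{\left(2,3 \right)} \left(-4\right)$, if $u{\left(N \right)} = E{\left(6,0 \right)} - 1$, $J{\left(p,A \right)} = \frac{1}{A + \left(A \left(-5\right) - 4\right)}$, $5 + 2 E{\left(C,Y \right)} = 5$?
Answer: $- \frac{1}{4} \approx -0.25$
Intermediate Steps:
$E{\left(C,Y \right)} = 0$ ($E{\left(C,Y \right)} = - \frac{5}{2} + \frac{1}{2} \cdot 5 = - \frac{5}{2} + \frac{5}{2} = 0$)
$J{\left(p,A \right)} = \frac{1}{-4 - 4 A}$ ($J{\left(p,A \right)} = \frac{1}{A - \left(4 + 5 A\right)} = \frac{1}{-4 - 4 A}$)
$u{\left(N \right)} = -1$ ($u{\left(N \right)} = 0 - 1 = -1$)
$u{\left(2 \right)} J{\left(2,3 \right)} \left(-4\right) = - \frac{-1}{4 + 4 \cdot 3} \left(-4\right) = - \frac{-1}{4 + 12} \left(-4\right) = - \frac{-1}{16} \left(-4\right) = \left(-1\right) \left(- \frac{1}{16}\right) \left(-4\right) = \frac{1}{16} \left(-4\right) = - \frac{1}{4}$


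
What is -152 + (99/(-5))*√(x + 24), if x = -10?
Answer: -152 - 99*√14/5 ≈ -226.08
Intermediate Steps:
-152 + (99/(-5))*√(x + 24) = -152 + (99/(-5))*√(-10 + 24) = -152 + (99*(-⅕))*√14 = -152 - 99*√14/5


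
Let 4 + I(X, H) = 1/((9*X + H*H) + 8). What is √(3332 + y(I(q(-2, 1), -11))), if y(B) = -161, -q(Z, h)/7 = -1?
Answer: √3171 ≈ 56.312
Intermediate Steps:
q(Z, h) = 7 (q(Z, h) = -7*(-1) = 7)
I(X, H) = -4 + 1/(8 + H² + 9*X) (I(X, H) = -4 + 1/((9*X + H*H) + 8) = -4 + 1/((9*X + H²) + 8) = -4 + 1/((H² + 9*X) + 8) = -4 + 1/(8 + H² + 9*X))
√(3332 + y(I(q(-2, 1), -11))) = √(3332 - 161) = √3171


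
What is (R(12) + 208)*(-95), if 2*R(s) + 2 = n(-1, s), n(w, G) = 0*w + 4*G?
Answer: -21945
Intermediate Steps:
n(w, G) = 4*G (n(w, G) = 0 + 4*G = 4*G)
R(s) = -1 + 2*s (R(s) = -1 + (4*s)/2 = -1 + 2*s)
(R(12) + 208)*(-95) = ((-1 + 2*12) + 208)*(-95) = ((-1 + 24) + 208)*(-95) = (23 + 208)*(-95) = 231*(-95) = -21945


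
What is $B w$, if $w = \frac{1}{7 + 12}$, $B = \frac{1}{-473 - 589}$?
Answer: $- \frac{1}{20178} \approx -4.9559 \cdot 10^{-5}$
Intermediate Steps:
$B = - \frac{1}{1062}$ ($B = \frac{1}{-1062} = - \frac{1}{1062} \approx -0.00094162$)
$w = \frac{1}{19} \approx 0.052632$
$B w = \left(- \frac{1}{1062}\right) \frac{1}{19} = - \frac{1}{20178}$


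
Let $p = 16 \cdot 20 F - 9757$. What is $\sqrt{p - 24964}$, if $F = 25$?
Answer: $3 i \sqrt{2969} \approx 163.47 i$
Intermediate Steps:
$p = -1757$ ($p = 16 \cdot 20 \cdot 25 - 9757 = 320 \cdot 25 - 9757 = 8000 - 9757 = -1757$)
$\sqrt{p - 24964} = \sqrt{-1757 - 24964} = \sqrt{-26721} = 3 i \sqrt{2969}$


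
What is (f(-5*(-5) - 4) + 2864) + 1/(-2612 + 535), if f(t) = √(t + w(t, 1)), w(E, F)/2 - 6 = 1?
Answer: 5948527/2077 + √35 ≈ 2869.9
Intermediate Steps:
w(E, F) = 14 (w(E, F) = 12 + 2*1 = 12 + 2 = 14)
f(t) = √(14 + t) (f(t) = √(t + 14) = √(14 + t))
(f(-5*(-5) - 4) + 2864) + 1/(-2612 + 535) = (√(14 + (-5*(-5) - 4)) + 2864) + 1/(-2612 + 535) = (√(14 + (25 - 4)) + 2864) + 1/(-2077) = (√(14 + 21) + 2864) - 1/2077 = (√35 + 2864) - 1/2077 = (2864 + √35) - 1/2077 = 5948527/2077 + √35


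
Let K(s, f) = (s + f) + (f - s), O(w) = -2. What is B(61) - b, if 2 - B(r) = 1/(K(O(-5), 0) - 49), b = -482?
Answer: 23717/49 ≈ 484.02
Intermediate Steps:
K(s, f) = 2*f (K(s, f) = (f + s) + (f - s) = 2*f)
B(r) = 99/49 (B(r) = 2 - 1/(2*0 - 49) = 2 - 1/(0 - 49) = 2 - 1/(-49) = 2 - 1*(-1/49) = 2 + 1/49 = 99/49)
B(61) - b = 99/49 - 1*(-482) = 99/49 + 482 = 23717/49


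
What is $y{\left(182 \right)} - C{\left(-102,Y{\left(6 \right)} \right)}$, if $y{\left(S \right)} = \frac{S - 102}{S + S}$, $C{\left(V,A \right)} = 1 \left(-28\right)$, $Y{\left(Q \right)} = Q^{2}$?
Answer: $\frac{2568}{91} \approx 28.22$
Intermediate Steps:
$C{\left(V,A \right)} = -28$
$y{\left(S \right)} = \frac{-102 + S}{2 S}$
$y{\left(182 \right)} - C{\left(-102,Y{\left(6 \right)} \right)} = \frac{-102 + 182}{2 \cdot 182} - -28 = \frac{1}{2} \cdot \frac{1}{182} \cdot 80 + 28 = \frac{20}{91} + 28 = \frac{2568}{91}$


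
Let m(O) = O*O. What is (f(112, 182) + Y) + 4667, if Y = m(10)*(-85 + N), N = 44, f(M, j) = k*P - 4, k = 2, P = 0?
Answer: 563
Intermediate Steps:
m(O) = O**2
f(M, j) = -4 (f(M, j) = 2*0 - 4 = 0 - 4 = -4)
Y = -4100 (Y = 10**2*(-85 + 44) = 100*(-41) = -4100)
(f(112, 182) + Y) + 4667 = (-4 - 4100) + 4667 = -4104 + 4667 = 563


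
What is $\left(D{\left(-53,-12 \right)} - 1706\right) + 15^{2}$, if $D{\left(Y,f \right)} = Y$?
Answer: $-1534$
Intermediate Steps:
$\left(D{\left(-53,-12 \right)} - 1706\right) + 15^{2} = \left(-53 - 1706\right) + 15^{2} = -1759 + 225 = -1534$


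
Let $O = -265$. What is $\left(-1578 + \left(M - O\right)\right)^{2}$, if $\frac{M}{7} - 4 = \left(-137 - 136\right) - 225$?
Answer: $22762441$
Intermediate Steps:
$M = -3458$ ($M = 28 + 7 \left(\left(-137 - 136\right) - 225\right) = 28 + 7 \left(-273 - 225\right) = 28 + 7 \left(-498\right) = 28 - 3486 = -3458$)
$\left(-1578 + \left(M - O\right)\right)^{2} = \left(-1578 - 3193\right)^{2} = \left(-4771\right)^{2} = 22762441$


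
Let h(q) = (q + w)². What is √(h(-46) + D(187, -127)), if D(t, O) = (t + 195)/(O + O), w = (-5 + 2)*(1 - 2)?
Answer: 2*√7449566/127 ≈ 42.982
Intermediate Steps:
w = 3 (w = -3*(-1) = 3)
h(q) = (3 + q)² (h(q) = (q + 3)² = (3 + q)²)
D(t, O) = (195 + t)/(2*O) (D(t, O) = (195 + t)/((2*O)) = (195 + t)*(1/(2*O)) = (195 + t)/(2*O))
√(h(-46) + D(187, -127)) = √((3 - 46)² + (½)*(195 + 187)/(-127)) = √((-43)² + (½)*(-1/127)*382) = √(1849 - 191/127) = √(234632/127) = 2*√7449566/127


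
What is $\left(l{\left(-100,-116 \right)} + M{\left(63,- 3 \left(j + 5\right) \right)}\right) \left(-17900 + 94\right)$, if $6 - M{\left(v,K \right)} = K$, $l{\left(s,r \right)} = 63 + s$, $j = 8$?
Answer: $-142448$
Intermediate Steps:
$M{\left(v,K \right)} = 6 - K$
$\left(l{\left(-100,-116 \right)} + M{\left(63,- 3 \left(j + 5\right) \right)}\right) \left(-17900 + 94\right) = \left(\left(63 - 100\right) - \left(-6 - 3 \left(8 + 5\right)\right)\right) \left(-17900 + 94\right) = \left(-37 - \left(-6 - 39\right)\right) \left(-17806\right) = \left(-37 + \left(6 - -39\right)\right) \left(-17806\right) = \left(-37 + \left(6 + 39\right)\right) \left(-17806\right) = \left(-37 + 45\right) \left(-17806\right) = 8 \left(-17806\right) = -142448$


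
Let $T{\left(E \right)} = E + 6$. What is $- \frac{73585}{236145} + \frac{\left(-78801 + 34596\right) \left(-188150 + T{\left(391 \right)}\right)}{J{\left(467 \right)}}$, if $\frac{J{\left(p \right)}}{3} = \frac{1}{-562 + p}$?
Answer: $- \frac{12412789219188242}{47229} \approx -2.6282 \cdot 10^{11}$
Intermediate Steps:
$T{\left(E \right)} = 6 + E$
$J{\left(p \right)} = \frac{3}{-562 + p}$
$- \frac{73585}{236145} + \frac{\left(-78801 + 34596\right) \left(-188150 + T{\left(391 \right)}\right)}{J{\left(467 \right)}} = - \frac{73585}{236145} + \frac{\left(-78801 + 34596\right) \left(-188150 + \left(6 + 391\right)\right)}{3 \frac{1}{-562 + 467}} = \left(-73585\right) \frac{1}{236145} + \frac{\left(-44205\right) \left(-188150 + 397\right)}{3 \frac{1}{-95}} = - \frac{14717}{47229} + \frac{\left(-44205\right) \left(-187753\right)}{3 \left(- \frac{1}{95}\right)} = - \frac{14717}{47229} + \frac{8299621365}{- \frac{3}{95}} = - \frac{14717}{47229} + 8299621365 \left(- \frac{95}{3}\right) = - \frac{14717}{47229} - 262821343225 = - \frac{12412789219188242}{47229}$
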